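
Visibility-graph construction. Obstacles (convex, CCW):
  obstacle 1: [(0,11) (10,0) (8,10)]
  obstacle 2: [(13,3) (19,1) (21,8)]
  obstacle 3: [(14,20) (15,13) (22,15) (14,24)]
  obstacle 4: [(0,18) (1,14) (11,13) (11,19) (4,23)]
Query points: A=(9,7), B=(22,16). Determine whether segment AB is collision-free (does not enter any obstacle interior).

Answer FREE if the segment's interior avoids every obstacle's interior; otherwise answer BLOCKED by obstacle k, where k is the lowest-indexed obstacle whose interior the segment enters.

Obstacle 1 [(0,11) (10,0) (8,10)]:
  edge (0,11)–(10,0): clear
  edge (10,0)–(8,10): clear
  edge (8,10)–(0,11): clear
  midpoint (31/2,23/2) outside
  → clear
Obstacle 2 [(13,3) (19,1) (21,8)]:
  edge (13,3)–(19,1): clear
  edge (19,1)–(21,8): clear
  edge (21,8)–(13,3): clear
  midpoint (31/2,23/2) outside
  → clear
Obstacle 3 [(14,20) (15,13) (22,15) (14,24)]:
  edge (14,20)–(15,13): clear
  edge (15,13)–(22,15): crosses AB
  edge (22,15)–(14,24): crosses AB
  edge (14,24)–(14,20): clear
  → BLOCKED
Obstacle 4 [(0,18) (1,14) (11,13) (11,19) (4,23)]:
  edge (0,18)–(1,14): clear
  edge (1,14)–(11,13): clear
  edge (11,13)–(11,19): clear
  edge (11,19)–(4,23): clear
  edge (4,23)–(0,18): clear
  midpoint (31/2,23/2) outside
  → clear

BLOCKED by obstacle 3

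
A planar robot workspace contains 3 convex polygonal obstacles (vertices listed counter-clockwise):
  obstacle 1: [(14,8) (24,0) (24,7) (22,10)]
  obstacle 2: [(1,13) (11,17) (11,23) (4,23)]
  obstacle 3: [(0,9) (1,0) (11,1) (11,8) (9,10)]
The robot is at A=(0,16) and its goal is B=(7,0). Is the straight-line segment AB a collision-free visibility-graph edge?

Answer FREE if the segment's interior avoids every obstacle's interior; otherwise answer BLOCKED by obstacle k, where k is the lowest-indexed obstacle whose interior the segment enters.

BLOCKED by obstacle 2

Obstacle 1 [(14,8) (24,0) (24,7) (22,10)]:
  edge (14,8)–(24,0): clear
  edge (24,0)–(24,7): clear
  edge (24,7)–(22,10): clear
  edge (22,10)–(14,8): clear
  midpoint (7/2,8) outside
  → clear
Obstacle 2 [(1,13) (11,17) (11,23) (4,23)]:
  edge (1,13)–(11,17): crosses AB
  edge (11,17)–(11,23): clear
  edge (11,23)–(4,23): clear
  edge (4,23)–(1,13): crosses AB
  → BLOCKED
Obstacle 3 [(0,9) (1,0) (11,1) (11,8) (9,10)]:
  edge (0,9)–(1,0): clear
  edge (1,0)–(11,1): crosses AB
  edge (11,1)–(11,8): clear
  edge (11,8)–(9,10): clear
  edge (9,10)–(0,9): crosses AB
  → BLOCKED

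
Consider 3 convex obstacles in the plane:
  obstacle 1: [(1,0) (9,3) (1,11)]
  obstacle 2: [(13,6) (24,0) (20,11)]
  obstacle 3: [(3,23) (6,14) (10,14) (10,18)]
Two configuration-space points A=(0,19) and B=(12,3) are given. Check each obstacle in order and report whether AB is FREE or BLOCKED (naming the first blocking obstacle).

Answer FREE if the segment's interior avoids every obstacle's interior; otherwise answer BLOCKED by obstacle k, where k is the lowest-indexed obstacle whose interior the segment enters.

Obstacle 1 [(1,0) (9,3) (1,11)]:
  edge (1,0)–(9,3): clear
  edge (9,3)–(1,11): clear
  edge (1,11)–(1,0): clear
  midpoint (6,11) outside
  → clear
Obstacle 2 [(13,6) (24,0) (20,11)]:
  edge (13,6)–(24,0): clear
  edge (24,0)–(20,11): clear
  edge (20,11)–(13,6): clear
  midpoint (6,11) outside
  → clear
Obstacle 3 [(3,23) (6,14) (10,14) (10,18)]:
  edge (3,23)–(6,14): clear
  edge (6,14)–(10,14): clear
  edge (10,14)–(10,18): clear
  edge (10,18)–(3,23): clear
  midpoint (6,11) outside
  → clear

FREE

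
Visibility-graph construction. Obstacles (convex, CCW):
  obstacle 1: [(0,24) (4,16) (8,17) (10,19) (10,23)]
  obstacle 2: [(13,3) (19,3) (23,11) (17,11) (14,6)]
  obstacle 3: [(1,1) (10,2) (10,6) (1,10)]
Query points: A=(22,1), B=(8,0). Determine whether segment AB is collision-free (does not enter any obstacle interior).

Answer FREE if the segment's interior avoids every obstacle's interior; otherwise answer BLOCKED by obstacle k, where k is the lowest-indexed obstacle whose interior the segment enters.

FREE

Obstacle 1 [(0,24) (4,16) (8,17) (10,19) (10,23)]:
  edge (0,24)–(4,16): clear
  edge (4,16)–(8,17): clear
  edge (8,17)–(10,19): clear
  edge (10,19)–(10,23): clear
  edge (10,23)–(0,24): clear
  midpoint (15,1/2) outside
  → clear
Obstacle 2 [(13,3) (19,3) (23,11) (17,11) (14,6)]:
  edge (13,3)–(19,3): clear
  edge (19,3)–(23,11): clear
  edge (23,11)–(17,11): clear
  edge (17,11)–(14,6): clear
  edge (14,6)–(13,3): clear
  midpoint (15,1/2) outside
  → clear
Obstacle 3 [(1,1) (10,2) (10,6) (1,10)]:
  edge (1,1)–(10,2): clear
  edge (10,2)–(10,6): clear
  edge (10,6)–(1,10): clear
  edge (1,10)–(1,1): clear
  midpoint (15,1/2) outside
  → clear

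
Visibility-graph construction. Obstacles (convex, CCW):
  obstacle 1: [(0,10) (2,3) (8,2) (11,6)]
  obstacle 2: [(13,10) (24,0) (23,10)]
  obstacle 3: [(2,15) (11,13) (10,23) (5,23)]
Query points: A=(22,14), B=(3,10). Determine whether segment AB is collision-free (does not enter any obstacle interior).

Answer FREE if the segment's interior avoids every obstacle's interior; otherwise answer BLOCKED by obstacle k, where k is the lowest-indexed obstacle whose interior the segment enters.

Obstacle 1 [(0,10) (2,3) (8,2) (11,6)]:
  edge (0,10)–(2,3): clear
  edge (2,3)–(8,2): clear
  edge (8,2)–(11,6): clear
  edge (11,6)–(0,10): clear
  midpoint (25/2,12) outside
  → clear
Obstacle 2 [(13,10) (24,0) (23,10)]:
  edge (13,10)–(24,0): clear
  edge (24,0)–(23,10): clear
  edge (23,10)–(13,10): clear
  midpoint (25/2,12) outside
  → clear
Obstacle 3 [(2,15) (11,13) (10,23) (5,23)]:
  edge (2,15)–(11,13): clear
  edge (11,13)–(10,23): clear
  edge (10,23)–(5,23): clear
  edge (5,23)–(2,15): clear
  midpoint (25/2,12) outside
  → clear

FREE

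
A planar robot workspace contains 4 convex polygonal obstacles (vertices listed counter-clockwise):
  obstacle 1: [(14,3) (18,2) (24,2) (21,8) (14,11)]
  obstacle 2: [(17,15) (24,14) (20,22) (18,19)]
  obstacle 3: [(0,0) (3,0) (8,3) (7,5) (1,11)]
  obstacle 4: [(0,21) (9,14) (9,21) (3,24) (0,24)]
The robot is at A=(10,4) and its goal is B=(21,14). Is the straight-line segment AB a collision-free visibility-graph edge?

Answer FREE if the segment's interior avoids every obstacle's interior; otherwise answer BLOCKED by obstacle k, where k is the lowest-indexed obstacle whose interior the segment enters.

BLOCKED by obstacle 1

Obstacle 1 [(14,3) (18,2) (24,2) (21,8) (14,11)]:
  edge (14,3)–(18,2): clear
  edge (18,2)–(24,2): clear
  edge (24,2)–(21,8): clear
  edge (21,8)–(14,11): crosses AB
  edge (14,11)–(14,3): crosses AB
  → BLOCKED
Obstacle 2 [(17,15) (24,14) (20,22) (18,19)]:
  edge (17,15)–(24,14): clear
  edge (24,14)–(20,22): clear
  edge (20,22)–(18,19): clear
  edge (18,19)–(17,15): clear
  midpoint (31/2,9) outside
  → clear
Obstacle 3 [(0,0) (3,0) (8,3) (7,5) (1,11)]:
  edge (0,0)–(3,0): clear
  edge (3,0)–(8,3): clear
  edge (8,3)–(7,5): clear
  edge (7,5)–(1,11): clear
  edge (1,11)–(0,0): clear
  midpoint (31/2,9) outside
  → clear
Obstacle 4 [(0,21) (9,14) (9,21) (3,24) (0,24)]:
  edge (0,21)–(9,14): clear
  edge (9,14)–(9,21): clear
  edge (9,21)–(3,24): clear
  edge (3,24)–(0,24): clear
  edge (0,24)–(0,21): clear
  midpoint (31/2,9) outside
  → clear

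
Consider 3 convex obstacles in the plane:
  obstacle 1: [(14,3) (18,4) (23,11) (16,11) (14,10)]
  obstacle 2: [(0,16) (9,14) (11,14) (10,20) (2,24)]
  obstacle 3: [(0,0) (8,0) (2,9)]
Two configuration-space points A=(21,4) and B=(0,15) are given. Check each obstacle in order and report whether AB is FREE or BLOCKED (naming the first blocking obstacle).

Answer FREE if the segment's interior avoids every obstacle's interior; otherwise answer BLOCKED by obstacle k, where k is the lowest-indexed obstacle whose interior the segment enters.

BLOCKED by obstacle 1

Obstacle 1 [(14,3) (18,4) (23,11) (16,11) (14,10)]:
  edge (14,3)–(18,4): clear
  edge (18,4)–(23,11): crosses AB
  edge (23,11)–(16,11): clear
  edge (16,11)–(14,10): clear
  edge (14,10)–(14,3): crosses AB
  → BLOCKED
Obstacle 2 [(0,16) (9,14) (11,14) (10,20) (2,24)]:
  edge (0,16)–(9,14): clear
  edge (9,14)–(11,14): clear
  edge (11,14)–(10,20): clear
  edge (10,20)–(2,24): clear
  edge (2,24)–(0,16): clear
  midpoint (21/2,19/2) outside
  → clear
Obstacle 3 [(0,0) (8,0) (2,9)]:
  edge (0,0)–(8,0): clear
  edge (8,0)–(2,9): clear
  edge (2,9)–(0,0): clear
  midpoint (21/2,19/2) outside
  → clear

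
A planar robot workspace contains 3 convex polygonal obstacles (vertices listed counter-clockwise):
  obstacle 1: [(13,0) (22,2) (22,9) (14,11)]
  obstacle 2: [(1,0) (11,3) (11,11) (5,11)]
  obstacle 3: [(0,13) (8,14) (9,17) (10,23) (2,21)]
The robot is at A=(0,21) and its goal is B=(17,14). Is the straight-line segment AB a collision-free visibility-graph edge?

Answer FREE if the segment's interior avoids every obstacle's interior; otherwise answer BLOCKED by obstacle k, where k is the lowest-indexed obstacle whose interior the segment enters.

BLOCKED by obstacle 3

Obstacle 1 [(13,0) (22,2) (22,9) (14,11)]:
  edge (13,0)–(22,2): clear
  edge (22,2)–(22,9): clear
  edge (22,9)–(14,11): clear
  edge (14,11)–(13,0): clear
  midpoint (17/2,35/2) outside
  → clear
Obstacle 2 [(1,0) (11,3) (11,11) (5,11)]:
  edge (1,0)–(11,3): clear
  edge (11,3)–(11,11): clear
  edge (11,11)–(5,11): clear
  edge (5,11)–(1,0): clear
  midpoint (17/2,35/2) outside
  → clear
Obstacle 3 [(0,13) (8,14) (9,17) (10,23) (2,21)]:
  edge (0,13)–(8,14): clear
  edge (8,14)–(9,17): clear
  edge (9,17)–(10,23): crosses AB
  edge (10,23)–(2,21): clear
  edge (2,21)–(0,13): crosses AB
  → BLOCKED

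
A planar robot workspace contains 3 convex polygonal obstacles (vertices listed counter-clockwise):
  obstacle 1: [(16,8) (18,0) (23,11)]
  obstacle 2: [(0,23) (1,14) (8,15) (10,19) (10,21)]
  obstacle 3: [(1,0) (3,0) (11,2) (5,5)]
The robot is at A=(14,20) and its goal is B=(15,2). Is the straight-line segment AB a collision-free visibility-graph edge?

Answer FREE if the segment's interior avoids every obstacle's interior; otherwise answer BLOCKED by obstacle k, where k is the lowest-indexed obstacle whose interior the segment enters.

FREE

Obstacle 1 [(16,8) (18,0) (23,11)]:
  edge (16,8)–(18,0): clear
  edge (18,0)–(23,11): clear
  edge (23,11)–(16,8): clear
  midpoint (29/2,11) outside
  → clear
Obstacle 2 [(0,23) (1,14) (8,15) (10,19) (10,21)]:
  edge (0,23)–(1,14): clear
  edge (1,14)–(8,15): clear
  edge (8,15)–(10,19): clear
  edge (10,19)–(10,21): clear
  edge (10,21)–(0,23): clear
  midpoint (29/2,11) outside
  → clear
Obstacle 3 [(1,0) (3,0) (11,2) (5,5)]:
  edge (1,0)–(3,0): clear
  edge (3,0)–(11,2): clear
  edge (11,2)–(5,5): clear
  edge (5,5)–(1,0): clear
  midpoint (29/2,11) outside
  → clear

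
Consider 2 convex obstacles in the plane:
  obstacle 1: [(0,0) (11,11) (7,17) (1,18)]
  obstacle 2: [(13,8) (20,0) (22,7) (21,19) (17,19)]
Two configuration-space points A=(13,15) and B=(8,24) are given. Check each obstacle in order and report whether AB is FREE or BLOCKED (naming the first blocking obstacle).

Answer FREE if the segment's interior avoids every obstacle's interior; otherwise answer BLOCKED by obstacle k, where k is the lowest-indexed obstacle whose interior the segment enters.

Obstacle 1 [(0,0) (11,11) (7,17) (1,18)]:
  edge (0,0)–(11,11): clear
  edge (11,11)–(7,17): clear
  edge (7,17)–(1,18): clear
  edge (1,18)–(0,0): clear
  midpoint (21/2,39/2) outside
  → clear
Obstacle 2 [(13,8) (20,0) (22,7) (21,19) (17,19)]:
  edge (13,8)–(20,0): clear
  edge (20,0)–(22,7): clear
  edge (22,7)–(21,19): clear
  edge (21,19)–(17,19): clear
  edge (17,19)–(13,8): clear
  midpoint (21/2,39/2) outside
  → clear

FREE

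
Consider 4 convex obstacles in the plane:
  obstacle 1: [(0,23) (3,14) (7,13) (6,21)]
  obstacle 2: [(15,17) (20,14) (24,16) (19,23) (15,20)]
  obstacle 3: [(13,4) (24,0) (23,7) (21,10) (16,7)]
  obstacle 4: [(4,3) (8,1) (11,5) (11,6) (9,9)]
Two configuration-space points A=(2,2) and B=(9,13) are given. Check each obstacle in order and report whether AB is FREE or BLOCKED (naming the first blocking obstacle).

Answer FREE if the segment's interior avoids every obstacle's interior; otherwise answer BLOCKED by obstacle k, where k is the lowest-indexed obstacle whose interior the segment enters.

Obstacle 1 [(0,23) (3,14) (7,13) (6,21)]:
  edge (0,23)–(3,14): clear
  edge (3,14)–(7,13): clear
  edge (7,13)–(6,21): clear
  edge (6,21)–(0,23): clear
  midpoint (11/2,15/2) outside
  → clear
Obstacle 2 [(15,17) (20,14) (24,16) (19,23) (15,20)]:
  edge (15,17)–(20,14): clear
  edge (20,14)–(24,16): clear
  edge (24,16)–(19,23): clear
  edge (19,23)–(15,20): clear
  edge (15,20)–(15,17): clear
  midpoint (11/2,15/2) outside
  → clear
Obstacle 3 [(13,4) (24,0) (23,7) (21,10) (16,7)]:
  edge (13,4)–(24,0): clear
  edge (24,0)–(23,7): clear
  edge (23,7)–(21,10): clear
  edge (21,10)–(16,7): clear
  edge (16,7)–(13,4): clear
  midpoint (11/2,15/2) outside
  → clear
Obstacle 4 [(4,3) (8,1) (11,5) (11,6) (9,9)]:
  edge (4,3)–(8,1): clear
  edge (8,1)–(11,5): clear
  edge (11,5)–(11,6): clear
  edge (11,6)–(9,9): clear
  edge (9,9)–(4,3): clear
  midpoint (11/2,15/2) outside
  → clear

FREE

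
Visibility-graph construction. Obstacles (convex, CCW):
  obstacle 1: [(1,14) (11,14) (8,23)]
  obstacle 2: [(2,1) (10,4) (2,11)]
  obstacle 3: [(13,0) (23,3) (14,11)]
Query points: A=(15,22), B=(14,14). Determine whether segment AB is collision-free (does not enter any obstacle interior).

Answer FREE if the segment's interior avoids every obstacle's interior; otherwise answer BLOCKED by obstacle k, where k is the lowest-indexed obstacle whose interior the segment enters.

Obstacle 1 [(1,14) (11,14) (8,23)]:
  edge (1,14)–(11,14): clear
  edge (11,14)–(8,23): clear
  edge (8,23)–(1,14): clear
  midpoint (29/2,18) outside
  → clear
Obstacle 2 [(2,1) (10,4) (2,11)]:
  edge (2,1)–(10,4): clear
  edge (10,4)–(2,11): clear
  edge (2,11)–(2,1): clear
  midpoint (29/2,18) outside
  → clear
Obstacle 3 [(13,0) (23,3) (14,11)]:
  edge (13,0)–(23,3): clear
  edge (23,3)–(14,11): clear
  edge (14,11)–(13,0): clear
  midpoint (29/2,18) outside
  → clear

FREE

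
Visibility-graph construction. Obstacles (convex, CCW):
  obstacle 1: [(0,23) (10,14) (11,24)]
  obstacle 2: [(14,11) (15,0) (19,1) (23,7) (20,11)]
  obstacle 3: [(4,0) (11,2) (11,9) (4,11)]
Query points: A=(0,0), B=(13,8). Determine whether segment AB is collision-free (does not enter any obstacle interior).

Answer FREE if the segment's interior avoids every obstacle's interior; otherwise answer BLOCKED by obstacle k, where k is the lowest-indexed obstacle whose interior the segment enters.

Obstacle 1 [(0,23) (10,14) (11,24)]:
  edge (0,23)–(10,14): clear
  edge (10,14)–(11,24): clear
  edge (11,24)–(0,23): clear
  midpoint (13/2,4) outside
  → clear
Obstacle 2 [(14,11) (15,0) (19,1) (23,7) (20,11)]:
  edge (14,11)–(15,0): clear
  edge (15,0)–(19,1): clear
  edge (19,1)–(23,7): clear
  edge (23,7)–(20,11): clear
  edge (20,11)–(14,11): clear
  midpoint (13/2,4) outside
  → clear
Obstacle 3 [(4,0) (11,2) (11,9) (4,11)]:
  edge (4,0)–(11,2): clear
  edge (11,2)–(11,9): crosses AB
  edge (11,9)–(4,11): clear
  edge (4,11)–(4,0): crosses AB
  → BLOCKED

BLOCKED by obstacle 3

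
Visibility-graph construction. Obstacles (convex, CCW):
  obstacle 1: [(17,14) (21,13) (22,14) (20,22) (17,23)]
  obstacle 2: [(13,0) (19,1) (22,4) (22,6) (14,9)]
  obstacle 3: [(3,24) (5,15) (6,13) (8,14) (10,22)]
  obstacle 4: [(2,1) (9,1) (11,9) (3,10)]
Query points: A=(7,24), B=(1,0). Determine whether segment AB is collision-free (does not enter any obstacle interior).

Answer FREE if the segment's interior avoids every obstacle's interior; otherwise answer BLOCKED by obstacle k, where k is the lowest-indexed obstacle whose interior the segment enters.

Obstacle 1 [(17,14) (21,13) (22,14) (20,22) (17,23)]:
  edge (17,14)–(21,13): clear
  edge (21,13)–(22,14): clear
  edge (22,14)–(20,22): clear
  edge (20,22)–(17,23): clear
  edge (17,23)–(17,14): clear
  midpoint (4,12) outside
  → clear
Obstacle 2 [(13,0) (19,1) (22,4) (22,6) (14,9)]:
  edge (13,0)–(19,1): clear
  edge (19,1)–(22,4): clear
  edge (22,4)–(22,6): clear
  edge (22,6)–(14,9): clear
  edge (14,9)–(13,0): clear
  midpoint (4,12) outside
  → clear
Obstacle 3 [(3,24) (5,15) (6,13) (8,14) (10,22)]:
  edge (3,24)–(5,15): crosses AB
  edge (5,15)–(6,13): clear
  edge (6,13)–(8,14): clear
  edge (8,14)–(10,22): clear
  edge (10,22)–(3,24): crosses AB
  → BLOCKED
Obstacle 4 [(2,1) (9,1) (11,9) (3,10)]:
  edge (2,1)–(9,1): clear
  edge (9,1)–(11,9): clear
  edge (11,9)–(3,10): crosses AB
  edge (3,10)–(2,1): crosses AB
  → BLOCKED

BLOCKED by obstacle 3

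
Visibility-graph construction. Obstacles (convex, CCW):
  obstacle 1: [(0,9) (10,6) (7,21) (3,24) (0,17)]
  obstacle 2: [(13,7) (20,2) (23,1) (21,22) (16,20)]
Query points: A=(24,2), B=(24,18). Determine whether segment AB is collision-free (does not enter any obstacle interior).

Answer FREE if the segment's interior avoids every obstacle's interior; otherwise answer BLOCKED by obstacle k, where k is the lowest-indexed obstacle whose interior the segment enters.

Obstacle 1 [(0,9) (10,6) (7,21) (3,24) (0,17)]:
  edge (0,9)–(10,6): clear
  edge (10,6)–(7,21): clear
  edge (7,21)–(3,24): clear
  edge (3,24)–(0,17): clear
  edge (0,17)–(0,9): clear
  midpoint (24,10) outside
  → clear
Obstacle 2 [(13,7) (20,2) (23,1) (21,22) (16,20)]:
  edge (13,7)–(20,2): clear
  edge (20,2)–(23,1): clear
  edge (23,1)–(21,22): clear
  edge (21,22)–(16,20): clear
  edge (16,20)–(13,7): clear
  midpoint (24,10) outside
  → clear

FREE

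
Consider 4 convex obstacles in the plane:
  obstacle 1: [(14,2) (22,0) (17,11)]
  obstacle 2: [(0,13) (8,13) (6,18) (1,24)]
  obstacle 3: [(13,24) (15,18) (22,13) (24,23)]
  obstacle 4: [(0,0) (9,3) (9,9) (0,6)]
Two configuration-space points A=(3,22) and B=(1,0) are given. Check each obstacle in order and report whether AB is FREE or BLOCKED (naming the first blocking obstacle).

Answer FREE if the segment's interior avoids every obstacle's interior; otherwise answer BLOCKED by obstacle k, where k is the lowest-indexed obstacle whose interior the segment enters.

Obstacle 1 [(14,2) (22,0) (17,11)]:
  edge (14,2)–(22,0): clear
  edge (22,0)–(17,11): clear
  edge (17,11)–(14,2): clear
  midpoint (2,11) outside
  → clear
Obstacle 2 [(0,13) (8,13) (6,18) (1,24)]:
  edge (0,13)–(8,13): crosses AB
  edge (8,13)–(6,18): clear
  edge (6,18)–(1,24): crosses AB
  edge (1,24)–(0,13): clear
  → BLOCKED
Obstacle 3 [(13,24) (15,18) (22,13) (24,23)]:
  edge (13,24)–(15,18): clear
  edge (15,18)–(22,13): clear
  edge (22,13)–(24,23): clear
  edge (24,23)–(13,24): clear
  midpoint (2,11) outside
  → clear
Obstacle 4 [(0,0) (9,3) (9,9) (0,6)]:
  edge (0,0)–(9,3): crosses AB
  edge (9,3)–(9,9): clear
  edge (9,9)–(0,6): crosses AB
  edge (0,6)–(0,0): clear
  → BLOCKED

BLOCKED by obstacle 2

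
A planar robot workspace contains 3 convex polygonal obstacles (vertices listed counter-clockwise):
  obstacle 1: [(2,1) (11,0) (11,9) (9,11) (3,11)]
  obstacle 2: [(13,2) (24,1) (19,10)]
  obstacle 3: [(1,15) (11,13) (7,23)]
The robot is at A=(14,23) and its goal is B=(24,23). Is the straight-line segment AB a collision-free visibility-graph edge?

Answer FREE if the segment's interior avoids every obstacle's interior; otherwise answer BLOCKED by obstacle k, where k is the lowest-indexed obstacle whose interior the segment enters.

FREE

Obstacle 1 [(2,1) (11,0) (11,9) (9,11) (3,11)]:
  edge (2,1)–(11,0): clear
  edge (11,0)–(11,9): clear
  edge (11,9)–(9,11): clear
  edge (9,11)–(3,11): clear
  edge (3,11)–(2,1): clear
  midpoint (19,23) outside
  → clear
Obstacle 2 [(13,2) (24,1) (19,10)]:
  edge (13,2)–(24,1): clear
  edge (24,1)–(19,10): clear
  edge (19,10)–(13,2): clear
  midpoint (19,23) outside
  → clear
Obstacle 3 [(1,15) (11,13) (7,23)]:
  edge (1,15)–(11,13): clear
  edge (11,13)–(7,23): clear
  edge (7,23)–(1,15): clear
  midpoint (19,23) outside
  → clear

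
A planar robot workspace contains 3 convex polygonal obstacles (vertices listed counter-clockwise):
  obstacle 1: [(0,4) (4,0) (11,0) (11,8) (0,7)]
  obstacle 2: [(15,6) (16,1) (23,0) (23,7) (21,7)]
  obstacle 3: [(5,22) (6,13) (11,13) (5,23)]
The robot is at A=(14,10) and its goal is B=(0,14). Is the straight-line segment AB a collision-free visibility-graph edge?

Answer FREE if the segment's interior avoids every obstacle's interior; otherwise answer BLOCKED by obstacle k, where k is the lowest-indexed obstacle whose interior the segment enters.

FREE

Obstacle 1 [(0,4) (4,0) (11,0) (11,8) (0,7)]:
  edge (0,4)–(4,0): clear
  edge (4,0)–(11,0): clear
  edge (11,0)–(11,8): clear
  edge (11,8)–(0,7): clear
  edge (0,7)–(0,4): clear
  midpoint (7,12) outside
  → clear
Obstacle 2 [(15,6) (16,1) (23,0) (23,7) (21,7)]:
  edge (15,6)–(16,1): clear
  edge (16,1)–(23,0): clear
  edge (23,0)–(23,7): clear
  edge (23,7)–(21,7): clear
  edge (21,7)–(15,6): clear
  midpoint (7,12) outside
  → clear
Obstacle 3 [(5,22) (6,13) (11,13) (5,23)]:
  edge (5,22)–(6,13): clear
  edge (6,13)–(11,13): clear
  edge (11,13)–(5,23): clear
  edge (5,23)–(5,22): clear
  midpoint (7,12) outside
  → clear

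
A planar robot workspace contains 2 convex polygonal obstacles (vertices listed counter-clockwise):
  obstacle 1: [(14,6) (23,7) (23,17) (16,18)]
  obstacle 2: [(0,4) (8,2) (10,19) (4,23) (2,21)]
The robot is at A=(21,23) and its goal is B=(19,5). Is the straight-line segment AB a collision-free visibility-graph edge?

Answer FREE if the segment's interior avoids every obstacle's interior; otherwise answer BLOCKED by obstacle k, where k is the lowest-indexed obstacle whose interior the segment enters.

BLOCKED by obstacle 1

Obstacle 1 [(14,6) (23,7) (23,17) (16,18)]:
  edge (14,6)–(23,7): crosses AB
  edge (23,7)–(23,17): clear
  edge (23,17)–(16,18): crosses AB
  edge (16,18)–(14,6): clear
  → BLOCKED
Obstacle 2 [(0,4) (8,2) (10,19) (4,23) (2,21)]:
  edge (0,4)–(8,2): clear
  edge (8,2)–(10,19): clear
  edge (10,19)–(4,23): clear
  edge (4,23)–(2,21): clear
  edge (2,21)–(0,4): clear
  midpoint (20,14) outside
  → clear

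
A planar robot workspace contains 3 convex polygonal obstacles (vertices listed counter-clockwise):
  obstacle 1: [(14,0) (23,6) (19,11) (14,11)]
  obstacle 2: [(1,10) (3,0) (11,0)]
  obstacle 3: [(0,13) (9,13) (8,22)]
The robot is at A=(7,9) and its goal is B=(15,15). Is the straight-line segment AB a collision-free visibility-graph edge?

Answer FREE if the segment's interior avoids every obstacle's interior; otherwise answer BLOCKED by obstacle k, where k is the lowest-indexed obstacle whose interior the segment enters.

FREE

Obstacle 1 [(14,0) (23,6) (19,11) (14,11)]:
  edge (14,0)–(23,6): clear
  edge (23,6)–(19,11): clear
  edge (19,11)–(14,11): clear
  edge (14,11)–(14,0): clear
  midpoint (11,12) outside
  → clear
Obstacle 2 [(1,10) (3,0) (11,0)]:
  edge (1,10)–(3,0): clear
  edge (3,0)–(11,0): clear
  edge (11,0)–(1,10): clear
  midpoint (11,12) outside
  → clear
Obstacle 3 [(0,13) (9,13) (8,22)]:
  edge (0,13)–(9,13): clear
  edge (9,13)–(8,22): clear
  edge (8,22)–(0,13): clear
  midpoint (11,12) outside
  → clear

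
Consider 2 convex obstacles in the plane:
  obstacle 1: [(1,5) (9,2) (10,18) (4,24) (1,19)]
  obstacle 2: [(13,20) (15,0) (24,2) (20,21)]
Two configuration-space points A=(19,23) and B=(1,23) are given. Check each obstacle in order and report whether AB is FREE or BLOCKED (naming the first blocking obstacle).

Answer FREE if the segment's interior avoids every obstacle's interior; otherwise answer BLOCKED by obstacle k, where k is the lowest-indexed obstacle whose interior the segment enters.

BLOCKED by obstacle 1

Obstacle 1 [(1,5) (9,2) (10,18) (4,24) (1,19)]:
  edge (1,5)–(9,2): clear
  edge (9,2)–(10,18): clear
  edge (10,18)–(4,24): crosses AB
  edge (4,24)–(1,19): crosses AB
  edge (1,19)–(1,5): clear
  → BLOCKED
Obstacle 2 [(13,20) (15,0) (24,2) (20,21)]:
  edge (13,20)–(15,0): clear
  edge (15,0)–(24,2): clear
  edge (24,2)–(20,21): clear
  edge (20,21)–(13,20): clear
  midpoint (10,23) outside
  → clear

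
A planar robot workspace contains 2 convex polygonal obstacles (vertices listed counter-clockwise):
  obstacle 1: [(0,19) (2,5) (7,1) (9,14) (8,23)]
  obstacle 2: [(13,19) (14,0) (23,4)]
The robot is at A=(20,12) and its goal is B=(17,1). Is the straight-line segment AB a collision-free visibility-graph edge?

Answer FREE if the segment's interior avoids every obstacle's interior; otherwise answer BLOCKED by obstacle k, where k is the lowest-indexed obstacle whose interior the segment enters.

Obstacle 1 [(0,19) (2,5) (7,1) (9,14) (8,23)]:
  edge (0,19)–(2,5): clear
  edge (2,5)–(7,1): clear
  edge (7,1)–(9,14): clear
  edge (9,14)–(8,23): clear
  edge (8,23)–(0,19): clear
  midpoint (37/2,13/2) outside
  → clear
Obstacle 2 [(13,19) (14,0) (23,4)]:
  edge (13,19)–(14,0): clear
  edge (14,0)–(23,4): crosses AB
  edge (23,4)–(13,19): crosses AB
  → BLOCKED

BLOCKED by obstacle 2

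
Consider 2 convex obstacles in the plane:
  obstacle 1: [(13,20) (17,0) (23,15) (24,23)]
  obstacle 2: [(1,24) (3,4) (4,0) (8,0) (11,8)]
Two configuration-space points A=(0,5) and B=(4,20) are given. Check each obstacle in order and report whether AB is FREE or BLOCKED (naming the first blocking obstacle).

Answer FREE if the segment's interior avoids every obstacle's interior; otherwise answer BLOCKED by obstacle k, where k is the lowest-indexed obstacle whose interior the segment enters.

BLOCKED by obstacle 2

Obstacle 1 [(13,20) (17,0) (23,15) (24,23)]:
  edge (13,20)–(17,0): clear
  edge (17,0)–(23,15): clear
  edge (23,15)–(24,23): clear
  edge (24,23)–(13,20): clear
  midpoint (2,25/2) outside
  → clear
Obstacle 2 [(1,24) (3,4) (4,0) (8,0) (11,8)]:
  edge (1,24)–(3,4): crosses AB
  edge (3,4)–(4,0): clear
  edge (4,0)–(8,0): clear
  edge (8,0)–(11,8): clear
  edge (11,8)–(1,24): crosses AB
  → BLOCKED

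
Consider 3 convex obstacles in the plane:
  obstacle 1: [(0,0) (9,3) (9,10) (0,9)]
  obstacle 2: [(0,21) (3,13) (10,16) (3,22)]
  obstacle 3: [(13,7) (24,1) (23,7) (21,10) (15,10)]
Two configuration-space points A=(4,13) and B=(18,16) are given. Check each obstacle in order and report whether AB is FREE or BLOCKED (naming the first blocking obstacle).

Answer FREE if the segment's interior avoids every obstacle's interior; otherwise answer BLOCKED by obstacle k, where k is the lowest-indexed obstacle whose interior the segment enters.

FREE

Obstacle 1 [(0,0) (9,3) (9,10) (0,9)]:
  edge (0,0)–(9,3): clear
  edge (9,3)–(9,10): clear
  edge (9,10)–(0,9): clear
  edge (0,9)–(0,0): clear
  midpoint (11,29/2) outside
  → clear
Obstacle 2 [(0,21) (3,13) (10,16) (3,22)]:
  edge (0,21)–(3,13): clear
  edge (3,13)–(10,16): clear
  edge (10,16)–(3,22): clear
  edge (3,22)–(0,21): clear
  midpoint (11,29/2) outside
  → clear
Obstacle 3 [(13,7) (24,1) (23,7) (21,10) (15,10)]:
  edge (13,7)–(24,1): clear
  edge (24,1)–(23,7): clear
  edge (23,7)–(21,10): clear
  edge (21,10)–(15,10): clear
  edge (15,10)–(13,7): clear
  midpoint (11,29/2) outside
  → clear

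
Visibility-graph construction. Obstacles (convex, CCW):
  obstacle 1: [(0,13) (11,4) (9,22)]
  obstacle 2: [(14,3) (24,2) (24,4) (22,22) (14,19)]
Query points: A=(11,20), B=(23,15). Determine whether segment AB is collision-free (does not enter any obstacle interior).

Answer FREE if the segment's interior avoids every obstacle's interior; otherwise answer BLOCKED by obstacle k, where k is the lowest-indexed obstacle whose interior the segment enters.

BLOCKED by obstacle 2

Obstacle 1 [(0,13) (11,4) (9,22)]:
  edge (0,13)–(11,4): clear
  edge (11,4)–(9,22): clear
  edge (9,22)–(0,13): clear
  midpoint (17,35/2) outside
  → clear
Obstacle 2 [(14,3) (24,2) (24,4) (22,22) (14,19)]:
  edge (14,3)–(24,2): clear
  edge (24,2)–(24,4): clear
  edge (24,4)–(22,22): crosses AB
  edge (22,22)–(14,19): clear
  edge (14,19)–(14,3): crosses AB
  → BLOCKED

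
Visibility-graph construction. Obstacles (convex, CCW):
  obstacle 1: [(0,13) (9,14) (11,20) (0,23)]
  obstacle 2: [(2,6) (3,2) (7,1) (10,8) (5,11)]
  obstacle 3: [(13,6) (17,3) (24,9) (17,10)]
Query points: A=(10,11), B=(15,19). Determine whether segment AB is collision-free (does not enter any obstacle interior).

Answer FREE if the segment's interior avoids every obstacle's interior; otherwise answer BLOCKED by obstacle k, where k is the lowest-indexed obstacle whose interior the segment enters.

FREE

Obstacle 1 [(0,13) (9,14) (11,20) (0,23)]:
  edge (0,13)–(9,14): clear
  edge (9,14)–(11,20): clear
  edge (11,20)–(0,23): clear
  edge (0,23)–(0,13): clear
  midpoint (25/2,15) outside
  → clear
Obstacle 2 [(2,6) (3,2) (7,1) (10,8) (5,11)]:
  edge (2,6)–(3,2): clear
  edge (3,2)–(7,1): clear
  edge (7,1)–(10,8): clear
  edge (10,8)–(5,11): clear
  edge (5,11)–(2,6): clear
  midpoint (25/2,15) outside
  → clear
Obstacle 3 [(13,6) (17,3) (24,9) (17,10)]:
  edge (13,6)–(17,3): clear
  edge (17,3)–(24,9): clear
  edge (24,9)–(17,10): clear
  edge (17,10)–(13,6): clear
  midpoint (25/2,15) outside
  → clear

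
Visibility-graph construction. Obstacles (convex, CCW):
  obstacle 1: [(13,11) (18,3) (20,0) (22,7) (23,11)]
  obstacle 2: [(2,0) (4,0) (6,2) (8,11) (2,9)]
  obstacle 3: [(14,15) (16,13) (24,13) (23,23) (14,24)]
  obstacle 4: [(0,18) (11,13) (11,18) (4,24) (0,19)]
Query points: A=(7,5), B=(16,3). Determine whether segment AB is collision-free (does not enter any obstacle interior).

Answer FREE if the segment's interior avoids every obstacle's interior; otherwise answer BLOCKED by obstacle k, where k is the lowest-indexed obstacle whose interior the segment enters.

FREE

Obstacle 1 [(13,11) (18,3) (20,0) (22,7) (23,11)]:
  edge (13,11)–(18,3): clear
  edge (18,3)–(20,0): clear
  edge (20,0)–(22,7): clear
  edge (22,7)–(23,11): clear
  edge (23,11)–(13,11): clear
  midpoint (23/2,4) outside
  → clear
Obstacle 2 [(2,0) (4,0) (6,2) (8,11) (2,9)]:
  edge (2,0)–(4,0): clear
  edge (4,0)–(6,2): clear
  edge (6,2)–(8,11): clear
  edge (8,11)–(2,9): clear
  edge (2,9)–(2,0): clear
  midpoint (23/2,4) outside
  → clear
Obstacle 3 [(14,15) (16,13) (24,13) (23,23) (14,24)]:
  edge (14,15)–(16,13): clear
  edge (16,13)–(24,13): clear
  edge (24,13)–(23,23): clear
  edge (23,23)–(14,24): clear
  edge (14,24)–(14,15): clear
  midpoint (23/2,4) outside
  → clear
Obstacle 4 [(0,18) (11,13) (11,18) (4,24) (0,19)]:
  edge (0,18)–(11,13): clear
  edge (11,13)–(11,18): clear
  edge (11,18)–(4,24): clear
  edge (4,24)–(0,19): clear
  edge (0,19)–(0,18): clear
  midpoint (23/2,4) outside
  → clear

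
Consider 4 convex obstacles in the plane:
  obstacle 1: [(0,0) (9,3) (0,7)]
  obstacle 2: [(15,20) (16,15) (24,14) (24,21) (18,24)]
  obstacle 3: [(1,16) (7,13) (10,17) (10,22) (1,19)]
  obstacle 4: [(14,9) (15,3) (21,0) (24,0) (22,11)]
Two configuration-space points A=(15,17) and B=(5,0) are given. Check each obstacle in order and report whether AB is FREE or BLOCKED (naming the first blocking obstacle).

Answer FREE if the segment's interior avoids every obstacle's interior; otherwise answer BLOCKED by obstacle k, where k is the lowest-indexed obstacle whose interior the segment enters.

BLOCKED by obstacle 1

Obstacle 1 [(0,0) (9,3) (0,7)]:
  edge (0,0)–(9,3): crosses AB
  edge (9,3)–(0,7): crosses AB
  edge (0,7)–(0,0): clear
  → BLOCKED
Obstacle 2 [(15,20) (16,15) (24,14) (24,21) (18,24)]:
  edge (15,20)–(16,15): clear
  edge (16,15)–(24,14): clear
  edge (24,14)–(24,21): clear
  edge (24,21)–(18,24): clear
  edge (18,24)–(15,20): clear
  midpoint (10,17/2) outside
  → clear
Obstacle 3 [(1,16) (7,13) (10,17) (10,22) (1,19)]:
  edge (1,16)–(7,13): clear
  edge (7,13)–(10,17): clear
  edge (10,17)–(10,22): clear
  edge (10,22)–(1,19): clear
  edge (1,19)–(1,16): clear
  midpoint (10,17/2) outside
  → clear
Obstacle 4 [(14,9) (15,3) (21,0) (24,0) (22,11)]:
  edge (14,9)–(15,3): clear
  edge (15,3)–(21,0): clear
  edge (21,0)–(24,0): clear
  edge (24,0)–(22,11): clear
  edge (22,11)–(14,9): clear
  midpoint (10,17/2) outside
  → clear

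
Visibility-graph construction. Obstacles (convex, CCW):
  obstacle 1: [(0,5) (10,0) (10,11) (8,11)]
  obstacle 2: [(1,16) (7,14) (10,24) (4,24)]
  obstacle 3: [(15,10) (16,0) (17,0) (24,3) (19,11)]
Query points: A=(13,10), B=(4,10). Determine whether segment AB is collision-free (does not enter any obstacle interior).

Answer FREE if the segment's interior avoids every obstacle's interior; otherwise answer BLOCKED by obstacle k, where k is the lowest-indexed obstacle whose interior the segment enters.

Obstacle 1 [(0,5) (10,0) (10,11) (8,11)]:
  edge (0,5)–(10,0): clear
  edge (10,0)–(10,11): crosses AB
  edge (10,11)–(8,11): clear
  edge (8,11)–(0,5): crosses AB
  → BLOCKED
Obstacle 2 [(1,16) (7,14) (10,24) (4,24)]:
  edge (1,16)–(7,14): clear
  edge (7,14)–(10,24): clear
  edge (10,24)–(4,24): clear
  edge (4,24)–(1,16): clear
  midpoint (17/2,10) outside
  → clear
Obstacle 3 [(15,10) (16,0) (17,0) (24,3) (19,11)]:
  edge (15,10)–(16,0): clear
  edge (16,0)–(17,0): clear
  edge (17,0)–(24,3): clear
  edge (24,3)–(19,11): clear
  edge (19,11)–(15,10): clear
  midpoint (17/2,10) outside
  → clear

BLOCKED by obstacle 1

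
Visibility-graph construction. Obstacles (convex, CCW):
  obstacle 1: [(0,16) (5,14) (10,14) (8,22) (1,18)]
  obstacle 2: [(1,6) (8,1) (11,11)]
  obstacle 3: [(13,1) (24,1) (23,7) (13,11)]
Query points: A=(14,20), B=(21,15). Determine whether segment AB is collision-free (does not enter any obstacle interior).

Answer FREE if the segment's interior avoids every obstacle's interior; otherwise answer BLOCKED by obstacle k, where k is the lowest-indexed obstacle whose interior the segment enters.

FREE

Obstacle 1 [(0,16) (5,14) (10,14) (8,22) (1,18)]:
  edge (0,16)–(5,14): clear
  edge (5,14)–(10,14): clear
  edge (10,14)–(8,22): clear
  edge (8,22)–(1,18): clear
  edge (1,18)–(0,16): clear
  midpoint (35/2,35/2) outside
  → clear
Obstacle 2 [(1,6) (8,1) (11,11)]:
  edge (1,6)–(8,1): clear
  edge (8,1)–(11,11): clear
  edge (11,11)–(1,6): clear
  midpoint (35/2,35/2) outside
  → clear
Obstacle 3 [(13,1) (24,1) (23,7) (13,11)]:
  edge (13,1)–(24,1): clear
  edge (24,1)–(23,7): clear
  edge (23,7)–(13,11): clear
  edge (13,11)–(13,1): clear
  midpoint (35/2,35/2) outside
  → clear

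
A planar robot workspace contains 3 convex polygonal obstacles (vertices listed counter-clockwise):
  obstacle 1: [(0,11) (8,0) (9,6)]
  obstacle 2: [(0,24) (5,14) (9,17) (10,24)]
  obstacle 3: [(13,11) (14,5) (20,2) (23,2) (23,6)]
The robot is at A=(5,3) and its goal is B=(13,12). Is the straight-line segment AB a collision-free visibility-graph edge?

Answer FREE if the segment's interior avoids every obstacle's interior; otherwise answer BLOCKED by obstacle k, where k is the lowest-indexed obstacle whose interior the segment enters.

BLOCKED by obstacle 1

Obstacle 1 [(0,11) (8,0) (9,6)]:
  edge (0,11)–(8,0): crosses AB
  edge (8,0)–(9,6): clear
  edge (9,6)–(0,11): crosses AB
  → BLOCKED
Obstacle 2 [(0,24) (5,14) (9,17) (10,24)]:
  edge (0,24)–(5,14): clear
  edge (5,14)–(9,17): clear
  edge (9,17)–(10,24): clear
  edge (10,24)–(0,24): clear
  midpoint (9,15/2) outside
  → clear
Obstacle 3 [(13,11) (14,5) (20,2) (23,2) (23,6)]:
  edge (13,11)–(14,5): clear
  edge (14,5)–(20,2): clear
  edge (20,2)–(23,2): clear
  edge (23,2)–(23,6): clear
  edge (23,6)–(13,11): clear
  midpoint (9,15/2) outside
  → clear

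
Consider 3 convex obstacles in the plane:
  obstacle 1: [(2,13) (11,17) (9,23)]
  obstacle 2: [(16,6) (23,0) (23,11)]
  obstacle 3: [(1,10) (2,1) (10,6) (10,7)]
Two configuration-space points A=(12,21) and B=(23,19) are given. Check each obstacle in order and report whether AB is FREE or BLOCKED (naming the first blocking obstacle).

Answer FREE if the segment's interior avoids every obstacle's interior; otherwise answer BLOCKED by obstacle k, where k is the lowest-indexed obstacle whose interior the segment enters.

Obstacle 1 [(2,13) (11,17) (9,23)]:
  edge (2,13)–(11,17): clear
  edge (11,17)–(9,23): clear
  edge (9,23)–(2,13): clear
  midpoint (35/2,20) outside
  → clear
Obstacle 2 [(16,6) (23,0) (23,11)]:
  edge (16,6)–(23,0): clear
  edge (23,0)–(23,11): clear
  edge (23,11)–(16,6): clear
  midpoint (35/2,20) outside
  → clear
Obstacle 3 [(1,10) (2,1) (10,6) (10,7)]:
  edge (1,10)–(2,1): clear
  edge (2,1)–(10,6): clear
  edge (10,6)–(10,7): clear
  edge (10,7)–(1,10): clear
  midpoint (35/2,20) outside
  → clear

FREE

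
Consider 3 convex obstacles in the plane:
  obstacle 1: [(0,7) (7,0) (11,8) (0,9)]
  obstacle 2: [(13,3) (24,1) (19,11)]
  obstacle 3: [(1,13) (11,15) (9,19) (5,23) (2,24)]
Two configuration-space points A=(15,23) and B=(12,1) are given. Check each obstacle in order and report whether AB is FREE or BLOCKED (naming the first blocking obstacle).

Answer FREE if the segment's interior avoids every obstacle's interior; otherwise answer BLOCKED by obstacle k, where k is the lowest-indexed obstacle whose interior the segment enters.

FREE

Obstacle 1 [(0,7) (7,0) (11,8) (0,9)]:
  edge (0,7)–(7,0): clear
  edge (7,0)–(11,8): clear
  edge (11,8)–(0,9): clear
  edge (0,9)–(0,7): clear
  midpoint (27/2,12) outside
  → clear
Obstacle 2 [(13,3) (24,1) (19,11)]:
  edge (13,3)–(24,1): clear
  edge (24,1)–(19,11): clear
  edge (19,11)–(13,3): clear
  midpoint (27/2,12) outside
  → clear
Obstacle 3 [(1,13) (11,15) (9,19) (5,23) (2,24)]:
  edge (1,13)–(11,15): clear
  edge (11,15)–(9,19): clear
  edge (9,19)–(5,23): clear
  edge (5,23)–(2,24): clear
  edge (2,24)–(1,13): clear
  midpoint (27/2,12) outside
  → clear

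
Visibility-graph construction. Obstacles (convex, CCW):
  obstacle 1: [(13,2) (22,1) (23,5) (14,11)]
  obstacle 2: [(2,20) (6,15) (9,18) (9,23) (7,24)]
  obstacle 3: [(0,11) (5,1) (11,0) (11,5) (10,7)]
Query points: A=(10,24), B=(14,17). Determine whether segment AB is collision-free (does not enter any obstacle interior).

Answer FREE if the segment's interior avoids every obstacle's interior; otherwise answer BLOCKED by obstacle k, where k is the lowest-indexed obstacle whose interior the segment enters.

Obstacle 1 [(13,2) (22,1) (23,5) (14,11)]:
  edge (13,2)–(22,1): clear
  edge (22,1)–(23,5): clear
  edge (23,5)–(14,11): clear
  edge (14,11)–(13,2): clear
  midpoint (12,41/2) outside
  → clear
Obstacle 2 [(2,20) (6,15) (9,18) (9,23) (7,24)]:
  edge (2,20)–(6,15): clear
  edge (6,15)–(9,18): clear
  edge (9,18)–(9,23): clear
  edge (9,23)–(7,24): clear
  edge (7,24)–(2,20): clear
  midpoint (12,41/2) outside
  → clear
Obstacle 3 [(0,11) (5,1) (11,0) (11,5) (10,7)]:
  edge (0,11)–(5,1): clear
  edge (5,1)–(11,0): clear
  edge (11,0)–(11,5): clear
  edge (11,5)–(10,7): clear
  edge (10,7)–(0,11): clear
  midpoint (12,41/2) outside
  → clear

FREE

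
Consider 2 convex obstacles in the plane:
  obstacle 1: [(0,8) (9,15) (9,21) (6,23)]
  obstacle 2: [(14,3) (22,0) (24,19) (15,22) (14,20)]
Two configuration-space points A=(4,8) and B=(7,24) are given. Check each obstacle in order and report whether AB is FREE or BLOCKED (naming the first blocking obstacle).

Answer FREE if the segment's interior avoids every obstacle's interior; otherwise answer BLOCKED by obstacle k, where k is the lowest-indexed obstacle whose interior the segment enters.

Obstacle 1 [(0,8) (9,15) (9,21) (6,23)]:
  edge (0,8)–(9,15): crosses AB
  edge (9,15)–(9,21): clear
  edge (9,21)–(6,23): crosses AB
  edge (6,23)–(0,8): clear
  → BLOCKED
Obstacle 2 [(14,3) (22,0) (24,19) (15,22) (14,20)]:
  edge (14,3)–(22,0): clear
  edge (22,0)–(24,19): clear
  edge (24,19)–(15,22): clear
  edge (15,22)–(14,20): clear
  edge (14,20)–(14,3): clear
  midpoint (11/2,16) outside
  → clear

BLOCKED by obstacle 1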